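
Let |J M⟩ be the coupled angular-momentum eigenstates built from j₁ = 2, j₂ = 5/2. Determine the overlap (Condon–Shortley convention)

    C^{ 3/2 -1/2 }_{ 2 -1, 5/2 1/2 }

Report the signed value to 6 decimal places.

+√(5/21) ≈ +0.487950

triangle: 3!×1!×2!/7! = 12/5040
(j±m)!: 1!×3!×3!×2!×1!×2! = 144
prefactor² = (2J+1)×Δ×N² = 48/35
  k=2: +1/(2!×1!×1!×1!×0!×1!) = 1/2
  k=3: −1/(3!×0!×0!×0!×1!×2!) = -1/12
Σ = 5/12  ⇒  CG² = 48/35×5/12² = 5/21
CG = +√(5/21) = +0.487950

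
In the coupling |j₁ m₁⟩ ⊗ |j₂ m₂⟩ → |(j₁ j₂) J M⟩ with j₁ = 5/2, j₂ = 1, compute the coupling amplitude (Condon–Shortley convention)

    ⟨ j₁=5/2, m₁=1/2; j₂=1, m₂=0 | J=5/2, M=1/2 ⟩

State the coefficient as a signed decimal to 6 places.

+√(1/35) = +0.169031

triangle: 1!*4!*1!/7! = 24/5040
(j±m)!: 3!*2!*1!*1!*3!*2! = 144
prefactor² = (2J+1)*Δ*N² = 144/35
  k=0: +1/(0!*1!*2!*1!*2!*0!) = 1/4
  k=1: −1/(1!*0!*1!*0!*3!*1!) = -1/6
Σ = 1/12  ⇒  CG² = 144/35*1/12² = 1/35
CG = +√(1/35) = +0.169031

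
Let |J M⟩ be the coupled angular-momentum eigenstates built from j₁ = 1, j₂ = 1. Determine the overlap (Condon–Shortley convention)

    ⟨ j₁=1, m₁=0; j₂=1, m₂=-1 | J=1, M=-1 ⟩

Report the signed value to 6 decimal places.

triangle: 1!×1!×1!/4! = 1/24
(j±m)!: 1!×1!×0!×2!×0!×2! = 4
prefactor² = (2J+1)×Δ×N² = 1/2
  k=0: +1/(0!×1!×1!×0!×0!×1!) = 1
Σ = 1  ⇒  CG² = 1/2×1² = 1/2
CG = +√(1/2) = +0.707107

+0.707107  (= +√(1/2))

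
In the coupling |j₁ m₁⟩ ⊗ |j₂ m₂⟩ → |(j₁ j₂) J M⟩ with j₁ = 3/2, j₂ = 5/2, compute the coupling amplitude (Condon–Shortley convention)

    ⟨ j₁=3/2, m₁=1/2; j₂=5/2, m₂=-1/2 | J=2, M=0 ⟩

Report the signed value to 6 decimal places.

-0.267261  (= −√(1/14))

√[5·2!1!3!/7! · 2!1!2!3!2!2!] = √(8/7)
  +(−1)^0/∏(0,2,1,2,0,1)! = 1/4  (running 1/4)
  +(−1)^1/∏(1,1,0,1,1,2)! = -1/2  (running -1/4)
⟨..|..⟩ = √(8/7)·(-1/4) = -0.267261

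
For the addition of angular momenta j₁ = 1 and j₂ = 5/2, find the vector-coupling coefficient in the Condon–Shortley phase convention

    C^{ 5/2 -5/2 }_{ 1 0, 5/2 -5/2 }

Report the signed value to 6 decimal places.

√[6·1!1!4!/7! · 1!1!0!5!0!5!] = √(2880/7)
  +(−1)^0/∏(0,1,1,0,0,4)! = 1/24  (running 1/24)
⟨..|..⟩ = √(2880/7)·(1/24) = +0.845154

+0.845154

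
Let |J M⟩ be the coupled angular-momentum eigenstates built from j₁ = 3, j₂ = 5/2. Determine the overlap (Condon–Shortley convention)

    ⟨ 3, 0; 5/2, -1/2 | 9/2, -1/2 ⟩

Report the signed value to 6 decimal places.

+√(10/231) = +0.208063

triangle: 1!·5!·4!/11! = 2880/39916800
(j±m)!: 3!·3!·2!·3!·4!·5! = 1244160
prefactor² = (2J+1)·Δ·N² = 69120/77
  k=0: +1/(0!·1!·3!·2!·2!·2!) = 1/48
  k=1: −1/(1!·0!·2!·1!·3!·3!) = -1/72
Σ = 1/144  ⇒  CG² = 69120/77·1/144² = 10/231
CG = +√(10/231) = +0.208063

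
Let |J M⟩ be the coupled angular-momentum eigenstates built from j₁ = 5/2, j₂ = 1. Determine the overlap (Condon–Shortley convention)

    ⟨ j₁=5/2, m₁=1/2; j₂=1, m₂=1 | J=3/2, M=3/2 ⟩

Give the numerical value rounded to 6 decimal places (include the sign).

+0.258199

triangle: 2!×3!×0!/6! = 12/720
(j±m)!: 3!×2!×2!×0!×3!×0! = 144
prefactor² = (2J+1)×Δ×N² = 48/5
  k=2: +1/(2!×0!×0!×0!×3!×0!) = 1/12
Σ = 1/12  ⇒  CG² = 48/5×1/12² = 1/15
CG = +√(1/15) = +0.258199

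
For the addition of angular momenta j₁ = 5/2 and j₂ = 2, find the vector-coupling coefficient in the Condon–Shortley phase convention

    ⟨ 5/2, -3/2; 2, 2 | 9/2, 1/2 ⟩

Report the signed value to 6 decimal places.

j₁+j₂−J=0  J+j₁−j₂=5  J−j₁+j₂=4  j₁+j₂+J+1=10
(j₁±m₁, j₂±m₂, J±M) = (1,4,4,0,5,4)
P² = 92160/7
sum k=0..0:
  [0] +1/576 = 1/576
S = 1/576
C² = P²·S² = 5/126 ; C = +0.199205

+√(5/126) = +0.199205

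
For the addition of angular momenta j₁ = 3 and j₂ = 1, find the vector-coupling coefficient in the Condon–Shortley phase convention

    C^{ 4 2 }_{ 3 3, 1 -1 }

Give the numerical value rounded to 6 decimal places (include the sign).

√[9·0!6!2!/9! · 6!0!0!2!6!2!] = √(518400/7)
  +(−1)^0/∏(0,0,0,0,6,2)! = 1/1440  (running 1/1440)
⟨..|..⟩ = √(518400/7)·(1/1440) = +0.188982

+0.188982  (= +√(1/28))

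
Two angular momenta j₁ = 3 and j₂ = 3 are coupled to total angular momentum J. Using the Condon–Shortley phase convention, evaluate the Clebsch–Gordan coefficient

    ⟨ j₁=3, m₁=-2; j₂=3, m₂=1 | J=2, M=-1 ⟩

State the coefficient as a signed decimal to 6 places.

triangle: 4!·2!·2!/9! = 96/362880
(j±m)!: 1!·5!·4!·2!·1!·3! = 34560
prefactor² = (2J+1)·Δ·N² = 320/7
  k=3: −1/(3!·1!·2!·1!·0!·1!) = -1/12
  k=4: +1/(4!·0!·1!·0!·1!·2!) = 1/48
Σ = -1/16  ⇒  CG² = 320/7·(-1/16)² = 5/28
CG = −√(5/28) = -0.422577

−√(5/28) = -0.422577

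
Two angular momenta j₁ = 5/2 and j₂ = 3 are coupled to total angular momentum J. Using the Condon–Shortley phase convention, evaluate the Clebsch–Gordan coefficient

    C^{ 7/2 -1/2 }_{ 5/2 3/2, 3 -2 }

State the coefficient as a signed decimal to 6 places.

+√(20/63) = +0.563436

j₁+j₂−J=2  J+j₁−j₂=3  J−j₁+j₂=4  j₁+j₂+J+1=10
(j₁±m₁, j₂±m₂, J±M) = (4,1,1,5,3,4)
P² = 9216/35
sum k=0..1:
  [0] +1/24 = 1/24
  [1] −1/144 = -1/144
S = 5/144
C² = P²·S² = 20/63 ; C = +0.563436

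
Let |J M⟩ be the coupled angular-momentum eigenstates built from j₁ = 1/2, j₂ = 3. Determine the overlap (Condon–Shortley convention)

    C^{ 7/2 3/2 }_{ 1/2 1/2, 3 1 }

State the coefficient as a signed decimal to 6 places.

√[8·0!1!6!/8! · 1!0!4!2!5!2!] = √(11520/7)
  +(−1)^0/∏(0,0,0,4,1,2)! = 1/48  (running 1/48)
⟨..|..⟩ = √(11520/7)·(1/48) = +0.845154

+√(5/7) = +0.845154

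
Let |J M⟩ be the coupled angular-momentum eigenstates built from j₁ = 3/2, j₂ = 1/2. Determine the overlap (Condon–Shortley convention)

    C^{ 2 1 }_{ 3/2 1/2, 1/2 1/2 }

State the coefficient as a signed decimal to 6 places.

+√(3/4) ≈ +0.866025

triangle: 0!·3!·1!/5! = 6/120
(j±m)!: 2!·1!·1!·0!·3!·1! = 12
prefactor² = (2J+1)·Δ·N² = 3
  k=0: +1/(0!·0!·1!·1!·2!·0!) = 1/2
Σ = 1/2  ⇒  CG² = 3·1/2² = 3/4
CG = +√(3/4) = +0.866025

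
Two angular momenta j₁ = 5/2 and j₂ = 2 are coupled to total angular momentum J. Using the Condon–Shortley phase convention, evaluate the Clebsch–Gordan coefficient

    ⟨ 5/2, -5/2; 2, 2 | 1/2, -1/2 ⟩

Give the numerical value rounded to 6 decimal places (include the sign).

√[2·4!1!0!/6! · 0!5!4!0!0!1!] = √(192)
  +(−1)^4/∏(4,0,1,0,0,0)! = 1/24  (running 1/24)
⟨..|..⟩ = √(192)·(1/24) = +0.577350

+√(1/3) ≈ +0.577350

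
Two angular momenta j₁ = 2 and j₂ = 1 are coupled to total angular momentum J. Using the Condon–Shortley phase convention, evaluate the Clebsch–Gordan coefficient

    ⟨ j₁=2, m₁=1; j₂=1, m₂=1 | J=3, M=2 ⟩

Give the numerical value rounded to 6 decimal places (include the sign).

triangle: 0!*4!*2!/7! = 48/5040
(j±m)!: 3!*1!*2!*0!*5!*1! = 1440
prefactor² = (2J+1)*Δ*N² = 96
  k=0: +1/(0!*0!*1!*2!*3!*0!) = 1/12
Σ = 1/12  ⇒  CG² = 96*1/12² = 2/3
CG = +√(2/3) = +0.816497

+√(2/3) = +0.816497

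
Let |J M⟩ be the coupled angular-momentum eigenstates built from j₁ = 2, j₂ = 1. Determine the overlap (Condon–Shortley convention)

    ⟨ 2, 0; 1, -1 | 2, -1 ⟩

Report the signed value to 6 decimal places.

+√(1/2) = +0.707107

√[5·1!3!1!/6! · 2!2!0!2!1!3!] = √(2)
  +(−1)^0/∏(0,1,2,0,1,1)! = 1/2  (running 1/2)
⟨..|..⟩ = √(2)·(1/2) = +0.707107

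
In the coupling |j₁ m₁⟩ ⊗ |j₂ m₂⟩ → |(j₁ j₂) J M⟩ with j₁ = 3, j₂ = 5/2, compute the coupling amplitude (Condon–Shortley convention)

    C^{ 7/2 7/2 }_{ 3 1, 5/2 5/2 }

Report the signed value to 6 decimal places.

+√(2/9) ≈ +0.471405

triangle: 2!×4!×3!/10! = 288/3628800
(j±m)!: 4!×2!×5!×0!×7!×0! = 29030400
prefactor² = (2J+1)×Δ×N² = 18432
  k=2: +1/(2!×0!×0!×3!×4!×0!) = 1/288
Σ = 1/288  ⇒  CG² = 18432×1/288² = 2/9
CG = +√(2/9) = +0.471405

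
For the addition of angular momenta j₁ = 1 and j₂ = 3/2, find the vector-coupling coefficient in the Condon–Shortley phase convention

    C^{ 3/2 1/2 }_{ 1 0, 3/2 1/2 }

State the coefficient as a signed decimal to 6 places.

triangle: 1!*1!*2!/5! = 2/120
(j±m)!: 1!*1!*2!*1!*2!*1! = 4
prefactor² = (2J+1)*Δ*N² = 4/15
  k=0: +1/(0!*1!*1!*2!*0!*0!) = 1/2
  k=1: −1/(1!*0!*0!*1!*1!*1!) = -1
Σ = -1/2  ⇒  CG² = 4/15*(-1/2)² = 1/15
CG = −√(1/15) = -0.258199

-0.258199  (= −√(1/15))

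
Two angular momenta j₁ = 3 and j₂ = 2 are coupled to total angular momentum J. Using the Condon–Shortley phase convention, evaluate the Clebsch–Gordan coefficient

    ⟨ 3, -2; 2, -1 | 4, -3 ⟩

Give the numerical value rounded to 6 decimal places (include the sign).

-0.223607  (= −√(1/20))

√[9·1!5!3!/10! · 1!5!1!3!1!7!] = √(6480)
  +(−1)^0/∏(0,1,5,1,0,2)! = 1/240  (running 1/240)
  +(−1)^1/∏(1,0,4,0,1,3)! = -1/144  (running -1/360)
⟨..|..⟩ = √(6480)·(-1/360) = -0.223607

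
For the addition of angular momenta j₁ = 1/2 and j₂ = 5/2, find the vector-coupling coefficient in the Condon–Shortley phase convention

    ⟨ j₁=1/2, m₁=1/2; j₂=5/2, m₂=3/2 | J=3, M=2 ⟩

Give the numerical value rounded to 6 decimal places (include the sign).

+√(5/6) = +0.912871

triangle: 0!×1!×5!/7! = 120/5040
(j±m)!: 1!×0!×4!×1!×5!×1! = 2880
prefactor² = (2J+1)×Δ×N² = 480
  k=0: +1/(0!×0!×0!×4!×1!×1!) = 1/24
Σ = 1/24  ⇒  CG² = 480×1/24² = 5/6
CG = +√(5/6) = +0.912871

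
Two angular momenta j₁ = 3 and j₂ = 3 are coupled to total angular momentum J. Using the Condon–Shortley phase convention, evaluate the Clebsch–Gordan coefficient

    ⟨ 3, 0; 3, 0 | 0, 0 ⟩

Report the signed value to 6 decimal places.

−√(1/7) = -0.377964

triangle: 6!*0!*0!/7! = 720/5040
(j±m)!: 3!*3!*3!*3!*0!*0! = 1296
prefactor² = (2J+1)*Δ*N² = 1296/7
  k=3: −1/(3!*3!*0!*0!*0!*0!) = -1/36
Σ = -1/36  ⇒  CG² = 1296/7*(-1/36)² = 1/7
CG = −√(1/7) = -0.377964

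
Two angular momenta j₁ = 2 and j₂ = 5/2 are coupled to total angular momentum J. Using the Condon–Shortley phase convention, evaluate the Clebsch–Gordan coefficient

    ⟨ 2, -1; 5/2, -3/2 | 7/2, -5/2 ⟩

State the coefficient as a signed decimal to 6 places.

+0.125988  (= +√(1/63))

j₁+j₂−J=1  J+j₁−j₂=3  J−j₁+j₂=4  j₁+j₂+J+1=9
(j₁±m₁, j₂±m₂, J±M) = (1,3,1,4,1,6)
P² = 2304/7
sum k=0..1:
  [0] +1/36 = 1/36
  [1] −1/48 = -1/48
S = 1/144
C² = P²·S² = 1/63 ; C = +0.125988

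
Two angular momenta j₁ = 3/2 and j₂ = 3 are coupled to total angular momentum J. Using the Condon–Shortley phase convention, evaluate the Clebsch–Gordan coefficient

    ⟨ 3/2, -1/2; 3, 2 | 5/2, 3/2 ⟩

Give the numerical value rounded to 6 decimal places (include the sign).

j₁+j₂−J=2  J+j₁−j₂=1  J−j₁+j₂=4  j₁+j₂+J+1=8
(j₁±m₁, j₂±m₂, J±M) = (1,2,5,1,4,1)
P² = 288/7
sum k=1..2:
  [1] −1/24 = -1/24
  [2] +1/12 = 1/12
S = 1/24
C² = P²·S² = 1/14 ; C = +0.267261

+0.267261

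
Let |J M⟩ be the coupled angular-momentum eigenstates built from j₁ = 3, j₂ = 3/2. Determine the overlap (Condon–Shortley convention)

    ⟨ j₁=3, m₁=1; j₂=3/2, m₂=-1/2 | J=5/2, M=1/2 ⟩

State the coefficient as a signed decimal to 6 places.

triangle: 2!×4!×1!/8! = 48/40320
(j±m)!: 4!×2!×1!×2!×3!×2! = 1152
prefactor² = (2J+1)×Δ×N² = 288/35
  k=0: +1/(0!×2!×2!×1!×2!×0!) = 1/8
  k=1: −1/(1!×1!×1!×0!×3!×1!) = -1/6
Σ = -1/24  ⇒  CG² = 288/35×(-1/24)² = 1/70
CG = −√(1/70) = -0.119523

−√(1/70) = -0.119523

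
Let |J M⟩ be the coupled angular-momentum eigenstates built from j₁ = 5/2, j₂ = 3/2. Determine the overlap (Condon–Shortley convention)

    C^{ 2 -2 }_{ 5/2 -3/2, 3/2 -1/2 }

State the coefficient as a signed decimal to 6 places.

j₁+j₂−J=2  J+j₁−j₂=3  J−j₁+j₂=1  j₁+j₂+J+1=7
(j₁±m₁, j₂±m₂, J±M) = (1,4,1,2,0,4)
P² = 96/7
sum k=1..1:
  [1] −1/6 = -1/6
S = -1/6
C² = P²·S² = 8/21 ; C = -0.617213

−√(8/21) ≈ -0.617213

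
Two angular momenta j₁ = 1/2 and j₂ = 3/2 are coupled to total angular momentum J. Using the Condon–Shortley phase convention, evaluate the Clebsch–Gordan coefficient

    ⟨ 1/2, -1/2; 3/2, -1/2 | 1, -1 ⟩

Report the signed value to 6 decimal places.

triangle: 1!·0!·2!/4! = 2/24
(j±m)!: 0!·1!·1!·2!·0!·2! = 4
prefactor² = (2J+1)·Δ·N² = 1
  k=1: −1/(1!·0!·0!·0!·0!·2!) = -1/2
Σ = -1/2  ⇒  CG² = 1·(-1/2)² = 1/4
CG = −√(1/4) = -0.500000

−√(1/4) = -0.500000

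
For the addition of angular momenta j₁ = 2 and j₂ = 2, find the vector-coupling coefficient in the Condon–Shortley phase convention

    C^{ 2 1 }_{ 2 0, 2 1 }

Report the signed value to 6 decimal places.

-0.267261

triangle: 2!*2!*2!/7! = 8/5040
(j±m)!: 2!*2!*3!*1!*3!*1! = 144
prefactor² = (2J+1)*Δ*N² = 8/7
  k=1: −1/(1!*1!*1!*2!*1!*0!) = -1/2
  k=2: +1/(2!*0!*0!*1!*2!*1!) = 1/4
Σ = -1/4  ⇒  CG² = 8/7*(-1/4)² = 1/14
CG = −√(1/14) = -0.267261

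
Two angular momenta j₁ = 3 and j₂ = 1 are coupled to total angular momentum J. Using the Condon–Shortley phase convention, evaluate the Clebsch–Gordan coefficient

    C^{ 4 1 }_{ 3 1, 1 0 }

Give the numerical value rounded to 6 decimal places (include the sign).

√[9·0!6!2!/9! · 4!2!1!1!5!3!] = √(8640/7)
  +(−1)^0/∏(0,0,2,1,4,1)! = 1/48  (running 1/48)
⟨..|..⟩ = √(8640/7)·(1/48) = +0.731925

+√(15/28) ≈ +0.731925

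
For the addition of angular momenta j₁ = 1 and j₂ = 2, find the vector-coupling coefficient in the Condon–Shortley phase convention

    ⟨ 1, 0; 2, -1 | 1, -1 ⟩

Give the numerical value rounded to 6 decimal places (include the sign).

-0.547723  (= −√(3/10))

√[3·2!0!2!/5! · 1!1!1!3!0!2!] = √(6/5)
  +(−1)^1/∏(1,1,0,0,0,2)! = -1/2  (running -1/2)
⟨..|..⟩ = √(6/5)·(-1/2) = -0.547723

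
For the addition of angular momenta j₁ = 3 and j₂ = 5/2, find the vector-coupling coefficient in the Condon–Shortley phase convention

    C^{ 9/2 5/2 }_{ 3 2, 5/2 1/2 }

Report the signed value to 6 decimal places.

+√(49/198) = +0.497468

triangle: 1!*5!*4!/11! = 2880/39916800
(j±m)!: 5!*1!*3!*2!*7!*2! = 14515200
prefactor² = (2J+1)*Δ*N² = 115200/11
  k=0: +1/(0!*1!*1!*3!*4!*1!) = 1/144
  k=1: −1/(1!*0!*0!*2!*5!*2!) = -1/480
Σ = 7/1440  ⇒  CG² = 115200/11*7/1440² = 49/198
CG = +√(49/198) = +0.497468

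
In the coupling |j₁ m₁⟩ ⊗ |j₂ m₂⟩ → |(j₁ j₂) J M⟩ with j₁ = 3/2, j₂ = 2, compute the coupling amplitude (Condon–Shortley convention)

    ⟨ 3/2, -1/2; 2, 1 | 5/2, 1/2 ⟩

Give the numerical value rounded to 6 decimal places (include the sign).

j₁+j₂−J=1  J+j₁−j₂=2  J−j₁+j₂=3  j₁+j₂+J+1=7
(j₁±m₁, j₂±m₂, J±M) = (1,2,3,1,3,2)
P² = 72/35
sum k=0..1:
  [0] +1/12 = 1/12
  [1] −1/2 = -1/2
S = -5/12
C² = P²·S² = 5/14 ; C = -0.597614

-0.597614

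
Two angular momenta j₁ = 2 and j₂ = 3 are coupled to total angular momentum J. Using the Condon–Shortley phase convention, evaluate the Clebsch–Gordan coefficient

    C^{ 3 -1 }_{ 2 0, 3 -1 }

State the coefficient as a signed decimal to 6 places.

√[7·2!2!4!/9! · 2!2!2!4!2!4!] = √(256/15)
  +(−1)^0/∏(0,2,2,2,0,2)! = 1/16  (running 1/16)
  +(−1)^1/∏(1,1,1,1,1,3)! = -1/6  (running -5/48)
  +(−1)^2/∏(2,0,0,0,2,4)! = 1/96  (running -3/32)
⟨..|..⟩ = √(256/15)·(-3/32) = -0.387298

-0.387298  (= −√(3/20))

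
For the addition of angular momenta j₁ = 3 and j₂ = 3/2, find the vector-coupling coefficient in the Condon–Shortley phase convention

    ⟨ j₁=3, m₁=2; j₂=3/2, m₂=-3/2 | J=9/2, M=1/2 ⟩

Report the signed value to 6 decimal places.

+√(1/21) ≈ +0.218218

j₁+j₂−J=0  J+j₁−j₂=6  J−j₁+j₂=3  j₁+j₂+J+1=10
(j₁±m₁, j₂±m₂, J±M) = (5,1,0,3,5,4)
P² = 172800/7
sum k=0..0:
  [0] +1/720 = 1/720
S = 1/720
C² = P²·S² = 1/21 ; C = +0.218218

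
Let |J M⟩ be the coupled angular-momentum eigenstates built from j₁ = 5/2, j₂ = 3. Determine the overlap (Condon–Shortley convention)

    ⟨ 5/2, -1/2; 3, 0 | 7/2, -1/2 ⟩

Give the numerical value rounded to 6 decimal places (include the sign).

j₁+j₂−J=2  J+j₁−j₂=3  J−j₁+j₂=4  j₁+j₂+J+1=10
(j₁±m₁, j₂±m₂, J±M) = (2,3,3,3,3,4)
P² = 6912/175
sum k=0..2:
  [0] +1/72 = 1/72
  [1] −1/8 = -1/8
  [2] +1/24 = 1/24
S = -5/72
C² = P²·S² = 4/21 ; C = -0.436436

−√(4/21) = -0.436436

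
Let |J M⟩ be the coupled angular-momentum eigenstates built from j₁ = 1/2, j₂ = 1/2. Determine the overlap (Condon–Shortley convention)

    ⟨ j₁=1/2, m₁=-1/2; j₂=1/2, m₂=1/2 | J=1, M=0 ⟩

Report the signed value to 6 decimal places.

j₁+j₂−J=0  J+j₁−j₂=1  J−j₁+j₂=1  j₁+j₂+J+1=3
(j₁±m₁, j₂±m₂, J±M) = (0,1,1,0,1,1)
P² = 1/2
sum k=0..0:
  [0] +1/1 = 1
S = 1
C² = P²·S² = 1/2 ; C = +0.707107

+0.707107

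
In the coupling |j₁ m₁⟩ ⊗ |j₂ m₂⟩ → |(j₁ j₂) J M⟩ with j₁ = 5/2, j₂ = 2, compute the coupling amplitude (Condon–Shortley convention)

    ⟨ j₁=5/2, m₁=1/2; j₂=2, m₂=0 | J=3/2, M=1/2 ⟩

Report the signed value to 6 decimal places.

√[4·3!2!1!/7! · 3!2!2!2!2!1!] = √(32/35)
  +(−1)^1/∏(1,2,1,1,1,0)! = -1/2  (running -1/2)
  +(−1)^2/∏(2,1,0,0,2,1)! = 1/4  (running -1/4)
⟨..|..⟩ = √(32/35)·(-1/4) = -0.239046

−√(2/35) = -0.239046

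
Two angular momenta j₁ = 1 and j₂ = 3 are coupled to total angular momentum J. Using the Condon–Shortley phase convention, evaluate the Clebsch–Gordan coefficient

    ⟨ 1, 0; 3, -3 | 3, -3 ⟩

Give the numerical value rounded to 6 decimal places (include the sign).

+0.866025

triangle: 1!*1!*5!/8! = 120/40320
(j±m)!: 1!*1!*0!*6!*0!*6! = 518400
prefactor² = (2J+1)*Δ*N² = 10800
  k=0: +1/(0!*1!*1!*0!*0!*5!) = 1/120
Σ = 1/120  ⇒  CG² = 10800*1/120² = 3/4
CG = +√(3/4) = +0.866025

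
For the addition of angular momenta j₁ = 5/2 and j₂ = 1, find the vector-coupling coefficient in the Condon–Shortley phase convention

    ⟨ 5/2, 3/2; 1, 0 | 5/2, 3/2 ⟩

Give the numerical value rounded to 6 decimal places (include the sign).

triangle: 1!*4!*1!/7! = 24/5040
(j±m)!: 4!*1!*1!*1!*4!*1! = 576
prefactor² = (2J+1)*Δ*N² = 576/35
  k=0: +1/(0!*1!*1!*1!*3!*0!) = 1/6
  k=1: −1/(1!*0!*0!*0!*4!*1!) = -1/24
Σ = 1/8  ⇒  CG² = 576/35*1/8² = 9/35
CG = +√(9/35) = +0.507093

+√(9/35) ≈ +0.507093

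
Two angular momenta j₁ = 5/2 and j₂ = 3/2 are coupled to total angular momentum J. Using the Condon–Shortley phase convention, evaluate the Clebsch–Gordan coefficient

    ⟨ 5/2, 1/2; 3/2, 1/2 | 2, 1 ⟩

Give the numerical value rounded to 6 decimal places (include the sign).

-0.545545

√[5·2!3!1!/7! · 3!2!2!1!3!1!] = √(12/7)
  +(−1)^1/∏(1,1,1,1,2,0)! = -1/2  (running -1/2)
  +(−1)^2/∏(2,0,0,0,3,1)! = 1/12  (running -5/12)
⟨..|..⟩ = √(12/7)·(-5/12) = -0.545545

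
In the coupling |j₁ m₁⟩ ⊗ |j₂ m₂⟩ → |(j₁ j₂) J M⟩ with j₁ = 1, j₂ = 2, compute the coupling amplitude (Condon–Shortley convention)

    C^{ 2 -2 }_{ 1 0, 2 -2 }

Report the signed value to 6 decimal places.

j₁+j₂−J=1  J+j₁−j₂=1  J−j₁+j₂=3  j₁+j₂+J+1=6
(j₁±m₁, j₂±m₂, J±M) = (1,1,0,4,0,4)
P² = 24
sum k=0..0:
  [0] +1/6 = 1/6
S = 1/6
C² = P²·S² = 2/3 ; C = +0.816497

+√(2/3) ≈ +0.816497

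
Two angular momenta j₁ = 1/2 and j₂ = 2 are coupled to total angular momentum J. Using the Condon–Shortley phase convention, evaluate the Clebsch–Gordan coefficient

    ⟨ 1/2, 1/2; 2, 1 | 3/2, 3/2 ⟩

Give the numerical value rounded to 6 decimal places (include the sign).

+√(1/5) = +0.447214

triangle: 1!·0!·3!/5! = 6/120
(j±m)!: 1!·0!·3!·1!·3!·0! = 36
prefactor² = (2J+1)·Δ·N² = 36/5
  k=0: +1/(0!·1!·0!·3!·0!·0!) = 1/6
Σ = 1/6  ⇒  CG² = 36/5·1/6² = 1/5
CG = +√(1/5) = +0.447214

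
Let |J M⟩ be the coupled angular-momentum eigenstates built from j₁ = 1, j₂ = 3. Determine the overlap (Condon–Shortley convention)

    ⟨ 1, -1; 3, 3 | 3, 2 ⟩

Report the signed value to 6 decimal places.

√[7·1!1!5!/8! · 0!2!6!0!5!1!] = √(3600)
  +(−1)^1/∏(1,0,1,5,0,0)! = -1/120  (running -1/120)
⟨..|..⟩ = √(3600)·(-1/120) = -0.500000

−√(1/4) ≈ -0.500000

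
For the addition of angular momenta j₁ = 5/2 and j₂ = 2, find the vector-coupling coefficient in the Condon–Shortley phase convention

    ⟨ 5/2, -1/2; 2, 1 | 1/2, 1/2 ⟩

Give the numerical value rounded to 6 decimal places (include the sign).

√[2·4!1!0!/6! · 2!3!3!1!1!0!] = √(24/5)
  +(−1)^3/∏(3,1,0,0,1,0)! = -1/6  (running -1/6)
⟨..|..⟩ = √(24/5)·(-1/6) = -0.365148

−√(2/15) = -0.365148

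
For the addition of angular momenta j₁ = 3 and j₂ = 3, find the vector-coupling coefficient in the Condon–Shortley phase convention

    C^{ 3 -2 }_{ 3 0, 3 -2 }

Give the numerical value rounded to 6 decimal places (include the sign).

−√(1/6) ≈ -0.408248

triangle: 3!×3!×3!/10! = 216/3628800
(j±m)!: 3!×3!×1!×5!×1!×5! = 518400
prefactor² = (2J+1)×Δ×N² = 216
  k=0: +1/(0!×3!×3!×1!×0!×2!) = 1/72
  k=1: −1/(1!×2!×2!×0!×1!×3!) = -1/24
Σ = -1/36  ⇒  CG² = 216×(-1/36)² = 1/6
CG = −√(1/6) = -0.408248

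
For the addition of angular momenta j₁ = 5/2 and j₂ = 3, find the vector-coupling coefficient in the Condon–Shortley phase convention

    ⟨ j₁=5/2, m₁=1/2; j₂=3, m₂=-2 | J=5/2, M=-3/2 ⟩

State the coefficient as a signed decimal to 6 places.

j₁+j₂−J=3  J+j₁−j₂=2  J−j₁+j₂=3  j₁+j₂+J+1=9
(j₁±m₁, j₂±m₂, J±M) = (3,2,1,5,1,4)
P² = 288/7
sum k=0..1:
  [0] +1/24 = 1/24
  [1] −1/12 = -1/12
S = -1/24
C² = P²·S² = 1/14 ; C = -0.267261

-0.267261  (= −√(1/14))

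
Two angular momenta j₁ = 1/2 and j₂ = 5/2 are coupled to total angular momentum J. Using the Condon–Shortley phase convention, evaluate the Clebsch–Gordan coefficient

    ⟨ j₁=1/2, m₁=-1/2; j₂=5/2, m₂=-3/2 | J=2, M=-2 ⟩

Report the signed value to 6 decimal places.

j₁+j₂−J=1  J+j₁−j₂=0  J−j₁+j₂=4  j₁+j₂+J+1=6
(j₁±m₁, j₂±m₂, J±M) = (0,1,1,4,0,4)
P² = 96
sum k=1..1:
  [1] −1/24 = -1/24
S = -1/24
C² = P²·S² = 1/6 ; C = -0.408248

-0.408248  (= −√(1/6))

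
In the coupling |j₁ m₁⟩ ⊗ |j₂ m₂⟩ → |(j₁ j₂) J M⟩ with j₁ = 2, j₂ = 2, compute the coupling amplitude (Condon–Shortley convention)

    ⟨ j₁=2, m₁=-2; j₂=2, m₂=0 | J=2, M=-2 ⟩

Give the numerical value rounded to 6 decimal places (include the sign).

+√(2/7) ≈ +0.534522

√[5·2!2!2!/7! · 0!4!2!2!0!4!] = √(128/7)
  +(−1)^2/∏(2,0,2,0,0,2)! = 1/8  (running 1/8)
⟨..|..⟩ = √(128/7)·(1/8) = +0.534522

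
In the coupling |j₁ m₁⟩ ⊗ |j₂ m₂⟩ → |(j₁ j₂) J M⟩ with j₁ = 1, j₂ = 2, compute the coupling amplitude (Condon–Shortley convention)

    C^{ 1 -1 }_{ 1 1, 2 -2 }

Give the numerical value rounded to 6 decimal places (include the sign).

j₁+j₂−J=2  J+j₁−j₂=0  J−j₁+j₂=2  j₁+j₂+J+1=5
(j₁±m₁, j₂±m₂, J±M) = (2,0,0,4,0,2)
P² = 48/5
sum k=0..0:
  [0] +1/4 = 1/4
S = 1/4
C² = P²·S² = 3/5 ; C = +0.774597

+√(3/5) = +0.774597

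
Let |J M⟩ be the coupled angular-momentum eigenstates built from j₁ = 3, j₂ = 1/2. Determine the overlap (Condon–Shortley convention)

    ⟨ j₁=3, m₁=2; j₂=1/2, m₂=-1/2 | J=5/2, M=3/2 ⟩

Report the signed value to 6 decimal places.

triangle: 1!×5!×0!/7! = 120/5040
(j±m)!: 5!×1!×0!×1!×4!×1! = 2880
prefactor² = (2J+1)×Δ×N² = 2880/7
  k=0: +1/(0!×1!×1!×0!×4!×0!) = 1/24
Σ = 1/24  ⇒  CG² = 2880/7×1/24² = 5/7
CG = +√(5/7) = +0.845154

+√(5/7) = +0.845154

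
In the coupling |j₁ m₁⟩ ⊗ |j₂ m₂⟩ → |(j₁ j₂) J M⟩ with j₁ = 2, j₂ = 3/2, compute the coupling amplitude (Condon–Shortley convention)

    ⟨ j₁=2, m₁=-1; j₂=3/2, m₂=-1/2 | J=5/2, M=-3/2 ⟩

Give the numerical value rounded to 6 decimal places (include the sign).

triangle: 1!×3!×2!/7! = 12/5040
(j±m)!: 1!×3!×1!×2!×1!×4! = 288
prefactor² = (2J+1)×Δ×N² = 144/35
  k=0: +1/(0!×1!×3!×1!×0!×1!) = 1/6
  k=1: −1/(1!×0!×2!×0!×1!×2!) = -1/4
Σ = -1/12  ⇒  CG² = 144/35×(-1/12)² = 1/35
CG = −√(1/35) = -0.169031

−√(1/35) ≈ -0.169031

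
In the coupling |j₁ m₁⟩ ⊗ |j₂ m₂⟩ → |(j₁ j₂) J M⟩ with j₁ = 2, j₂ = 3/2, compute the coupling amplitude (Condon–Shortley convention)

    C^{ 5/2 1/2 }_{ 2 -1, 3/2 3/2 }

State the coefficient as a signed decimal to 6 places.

√[6·1!3!2!/7! · 1!3!3!0!3!2!] = √(216/35)
  +(−1)^1/∏(1,0,2,2,1,0)! = -1/4  (running -1/4)
⟨..|..⟩ = √(216/35)·(-1/4) = -0.621059

-0.621059  (= −√(27/70))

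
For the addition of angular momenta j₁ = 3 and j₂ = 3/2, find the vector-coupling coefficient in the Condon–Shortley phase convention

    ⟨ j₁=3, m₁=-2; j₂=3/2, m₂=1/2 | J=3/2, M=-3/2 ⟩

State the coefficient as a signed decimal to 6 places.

√[4·3!3!0!/7! · 1!5!2!1!0!3!] = √(288/7)
  +(−1)^2/∏(2,1,3,0,0,0)! = 1/12  (running 1/12)
⟨..|..⟩ = √(288/7)·(1/12) = +0.534522

+√(2/7) ≈ +0.534522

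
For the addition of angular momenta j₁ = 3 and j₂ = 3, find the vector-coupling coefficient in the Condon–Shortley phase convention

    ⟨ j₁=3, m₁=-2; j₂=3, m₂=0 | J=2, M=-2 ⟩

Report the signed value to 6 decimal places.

√[5·4!2!2!/9! · 1!5!3!3!0!4!] = √(960/7)
  +(−1)^3/∏(3,1,2,0,0,2)! = -1/24  (running -1/24)
⟨..|..⟩ = √(960/7)·(-1/24) = -0.487950

-0.487950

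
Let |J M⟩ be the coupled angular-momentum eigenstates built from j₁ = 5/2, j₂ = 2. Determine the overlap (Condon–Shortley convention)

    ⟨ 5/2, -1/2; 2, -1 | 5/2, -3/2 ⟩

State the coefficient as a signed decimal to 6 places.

j₁+j₂−J=2  J+j₁−j₂=3  J−j₁+j₂=2  j₁+j₂+J+1=8
(j₁±m₁, j₂±m₂, J±M) = (2,3,1,3,1,4)
P² = 216/35
sum k=0..1:
  [0] +1/12 = 1/12
  [1] −1/4 = -1/4
S = -1/6
C² = P²·S² = 6/35 ; C = -0.414039

−√(6/35) ≈ -0.414039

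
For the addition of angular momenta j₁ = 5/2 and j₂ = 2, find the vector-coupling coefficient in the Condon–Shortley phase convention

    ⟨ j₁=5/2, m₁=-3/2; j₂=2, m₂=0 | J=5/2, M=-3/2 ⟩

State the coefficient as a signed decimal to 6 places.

−√(1/70) = -0.119523

j₁+j₂−J=2  J+j₁−j₂=3  J−j₁+j₂=2  j₁+j₂+J+1=8
(j₁±m₁, j₂±m₂, J±M) = (1,4,2,2,1,4)
P² = 288/35
sum k=1..2:
  [1] −1/6 = -1/6
  [2] +1/8 = 1/8
S = -1/24
C² = P²·S² = 1/70 ; C = -0.119523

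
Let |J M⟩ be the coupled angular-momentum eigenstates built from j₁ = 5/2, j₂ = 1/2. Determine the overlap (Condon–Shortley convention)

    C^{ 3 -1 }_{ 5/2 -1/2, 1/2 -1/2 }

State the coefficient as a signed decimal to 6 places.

+0.816497

j₁+j₂−J=0  J+j₁−j₂=5  J−j₁+j₂=1  j₁+j₂+J+1=7
(j₁±m₁, j₂±m₂, J±M) = (2,3,0,1,2,4)
P² = 96
sum k=0..0:
  [0] +1/12 = 1/12
S = 1/12
C² = P²·S² = 2/3 ; C = +0.816497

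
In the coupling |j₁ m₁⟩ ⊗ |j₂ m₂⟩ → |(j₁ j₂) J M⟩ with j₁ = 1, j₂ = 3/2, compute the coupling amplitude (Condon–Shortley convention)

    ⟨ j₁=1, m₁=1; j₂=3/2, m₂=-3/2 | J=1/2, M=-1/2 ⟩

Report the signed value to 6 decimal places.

triangle: 2!×0!×1!/4! = 2/24
(j±m)!: 2!×0!×0!×3!×0!×1! = 12
prefactor² = (2J+1)×Δ×N² = 2
  k=0: +1/(0!×2!×0!×0!×0!×1!) = 1/2
Σ = 1/2  ⇒  CG² = 2×1/2² = 1/2
CG = +√(1/2) = +0.707107

+√(1/2) ≈ +0.707107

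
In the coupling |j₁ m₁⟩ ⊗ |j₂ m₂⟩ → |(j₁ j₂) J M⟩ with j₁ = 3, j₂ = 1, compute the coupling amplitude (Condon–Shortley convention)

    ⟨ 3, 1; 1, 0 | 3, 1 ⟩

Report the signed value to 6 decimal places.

+0.288675

triangle: 1!*5!*1!/8! = 120/40320
(j±m)!: 4!*2!*1!*1!*4!*2! = 2304
prefactor² = (2J+1)*Δ*N² = 48
  k=0: +1/(0!*1!*2!*1!*3!*0!) = 1/12
  k=1: −1/(1!*0!*1!*0!*4!*1!) = -1/24
Σ = 1/24  ⇒  CG² = 48*1/24² = 1/12
CG = +√(1/12) = +0.288675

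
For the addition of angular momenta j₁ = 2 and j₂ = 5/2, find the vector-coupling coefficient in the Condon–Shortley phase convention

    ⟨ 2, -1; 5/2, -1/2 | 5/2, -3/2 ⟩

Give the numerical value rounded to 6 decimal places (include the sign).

j₁+j₂−J=2  J+j₁−j₂=2  J−j₁+j₂=3  j₁+j₂+J+1=8
(j₁±m₁, j₂±m₂, J±M) = (1,3,2,3,1,4)
P² = 216/35
sum k=1..2:
  [1] −1/4 = -1/4
  [2] +1/12 = 1/12
S = -1/6
C² = P²·S² = 6/35 ; C = -0.414039

-0.414039  (= −√(6/35))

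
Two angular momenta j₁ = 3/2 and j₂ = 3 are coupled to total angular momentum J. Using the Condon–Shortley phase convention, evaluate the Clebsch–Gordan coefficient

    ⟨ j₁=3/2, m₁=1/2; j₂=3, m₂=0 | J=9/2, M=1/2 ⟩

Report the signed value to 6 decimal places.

+√(10/21) ≈ +0.690066

j₁+j₂−J=0  J+j₁−j₂=3  J−j₁+j₂=6  j₁+j₂+J+1=10
(j₁±m₁, j₂±m₂, J±M) = (2,1,3,3,5,4)
P² = 17280/7
sum k=0..0:
  [0] +1/72 = 1/72
S = 1/72
C² = P²·S² = 10/21 ; C = +0.690066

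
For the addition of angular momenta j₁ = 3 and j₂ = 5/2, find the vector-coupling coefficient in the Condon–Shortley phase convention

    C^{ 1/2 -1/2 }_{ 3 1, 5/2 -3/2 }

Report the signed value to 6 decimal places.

√[2·5!1!0!/7! · 4!2!1!4!0!1!] = √(384/7)
  +(−1)^1/∏(1,4,1,0,0,0)! = -1/24  (running -1/24)
⟨..|..⟩ = √(384/7)·(-1/24) = -0.308607

-0.308607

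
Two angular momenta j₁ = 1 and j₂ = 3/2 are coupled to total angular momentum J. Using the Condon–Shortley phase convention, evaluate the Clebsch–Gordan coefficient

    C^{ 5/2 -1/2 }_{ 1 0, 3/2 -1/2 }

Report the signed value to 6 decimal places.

j₁+j₂−J=0  J+j₁−j₂=2  J−j₁+j₂=3  j₁+j₂+J+1=6
(j₁±m₁, j₂±m₂, J±M) = (1,1,1,2,2,3)
P² = 12/5
sum k=0..0:
  [0] +1/2 = 1/2
S = 1/2
C² = P²·S² = 3/5 ; C = +0.774597

+0.774597  (= +√(3/5))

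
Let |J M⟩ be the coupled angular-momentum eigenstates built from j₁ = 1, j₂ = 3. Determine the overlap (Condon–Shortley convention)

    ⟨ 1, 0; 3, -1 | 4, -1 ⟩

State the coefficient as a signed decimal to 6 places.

+√(15/28) = +0.731925

triangle: 0!·2!·6!/9! = 1440/362880
(j±m)!: 1!·1!·2!·4!·3!·5! = 34560
prefactor² = (2J+1)·Δ·N² = 8640/7
  k=0: +1/(0!·0!·1!·2!·1!·4!) = 1/48
Σ = 1/48  ⇒  CG² = 8640/7·1/48² = 15/28
CG = +√(15/28) = +0.731925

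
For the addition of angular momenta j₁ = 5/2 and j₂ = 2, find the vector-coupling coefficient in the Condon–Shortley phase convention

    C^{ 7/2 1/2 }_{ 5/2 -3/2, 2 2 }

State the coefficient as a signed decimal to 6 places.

-0.450749

√[8·1!4!3!/9! · 1!4!4!0!4!3!] = √(9216/35)
  +(−1)^1/∏(1,0,3,3,1,0)! = -1/36  (running -1/36)
⟨..|..⟩ = √(9216/35)·(-1/36) = -0.450749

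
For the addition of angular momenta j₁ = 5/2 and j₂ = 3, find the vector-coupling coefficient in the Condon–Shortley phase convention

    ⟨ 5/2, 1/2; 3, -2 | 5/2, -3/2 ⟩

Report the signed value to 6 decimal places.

j₁+j₂−J=3  J+j₁−j₂=2  J−j₁+j₂=3  j₁+j₂+J+1=9
(j₁±m₁, j₂±m₂, J±M) = (3,2,1,5,1,4)
P² = 288/7
sum k=0..1:
  [0] +1/24 = 1/24
  [1] −1/12 = -1/12
S = -1/24
C² = P²·S² = 1/14 ; C = -0.267261

−√(1/14) = -0.267261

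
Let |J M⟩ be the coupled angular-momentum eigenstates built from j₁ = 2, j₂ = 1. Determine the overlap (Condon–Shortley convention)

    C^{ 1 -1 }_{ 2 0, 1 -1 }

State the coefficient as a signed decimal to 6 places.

triangle: 2!·2!·0!/5! = 4/120
(j±m)!: 2!·2!·0!·2!·0!·2! = 16
prefactor² = (2J+1)·Δ·N² = 8/5
  k=0: +1/(0!·2!·2!·0!·0!·0!) = 1/4
Σ = 1/4  ⇒  CG² = 8/5·1/4² = 1/10
CG = +√(1/10) = +0.316228

+√(1/10) = +0.316228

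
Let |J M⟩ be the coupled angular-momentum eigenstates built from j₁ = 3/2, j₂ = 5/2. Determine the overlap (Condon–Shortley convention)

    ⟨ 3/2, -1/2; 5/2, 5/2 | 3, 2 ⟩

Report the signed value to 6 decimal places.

triangle: 1!·2!·4!/8! = 48/40320
(j±m)!: 1!·2!·5!·0!·5!·1! = 28800
prefactor² = (2J+1)·Δ·N² = 240
  k=1: −1/(1!·0!·1!·4!·1!·0!) = -1/24
Σ = -1/24  ⇒  CG² = 240·(-1/24)² = 5/12
CG = −√(5/12) = -0.645497

−√(5/12) = -0.645497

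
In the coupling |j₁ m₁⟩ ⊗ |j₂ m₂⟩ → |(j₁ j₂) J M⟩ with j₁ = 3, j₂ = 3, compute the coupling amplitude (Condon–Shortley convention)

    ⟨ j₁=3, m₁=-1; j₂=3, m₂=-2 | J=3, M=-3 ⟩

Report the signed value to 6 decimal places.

−√(1/3) ≈ -0.577350

j₁+j₂−J=3  J+j₁−j₂=3  J−j₁+j₂=3  j₁+j₂+J+1=10
(j₁±m₁, j₂±m₂, J±M) = (2,4,1,5,0,6)
P² = 1728
sum k=1..1:
  [1] −1/72 = -1/72
S = -1/72
C² = P²·S² = 1/3 ; C = -0.577350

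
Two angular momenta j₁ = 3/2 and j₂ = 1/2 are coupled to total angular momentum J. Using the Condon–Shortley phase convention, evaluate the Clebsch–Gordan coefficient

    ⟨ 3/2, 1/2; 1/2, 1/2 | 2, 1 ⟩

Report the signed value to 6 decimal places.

triangle: 0!×3!×1!/5! = 6/120
(j±m)!: 2!×1!×1!×0!×3!×1! = 12
prefactor² = (2J+1)×Δ×N² = 3
  k=0: +1/(0!×0!×1!×1!×2!×0!) = 1/2
Σ = 1/2  ⇒  CG² = 3×1/2² = 3/4
CG = +√(3/4) = +0.866025

+√(3/4) = +0.866025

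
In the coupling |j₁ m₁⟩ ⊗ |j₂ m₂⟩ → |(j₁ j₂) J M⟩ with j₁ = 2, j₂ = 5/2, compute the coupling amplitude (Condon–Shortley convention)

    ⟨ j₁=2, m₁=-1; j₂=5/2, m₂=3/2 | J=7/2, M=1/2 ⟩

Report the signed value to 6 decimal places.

triangle: 1!×3!×4!/9! = 144/362880
(j±m)!: 1!×3!×4!×1!×4!×3! = 20736
prefactor² = (2J+1)×Δ×N² = 2304/35
  k=0: +1/(0!×1!×3!×4!×0!×0!) = 1/144
  k=1: −1/(1!×0!×2!×3!×1!×1!) = -1/12
Σ = -11/144  ⇒  CG² = 2304/35×(-11/144)² = 121/315
CG = −√(121/315) = -0.619780

−√(121/315) = -0.619780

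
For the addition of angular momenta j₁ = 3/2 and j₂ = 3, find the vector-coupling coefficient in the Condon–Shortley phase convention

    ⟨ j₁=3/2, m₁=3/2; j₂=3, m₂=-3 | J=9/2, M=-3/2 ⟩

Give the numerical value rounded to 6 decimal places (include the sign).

+0.109109  (= +√(1/84))

j₁+j₂−J=0  J+j₁−j₂=3  J−j₁+j₂=6  j₁+j₂+J+1=10
(j₁±m₁, j₂±m₂, J±M) = (3,0,0,6,3,6)
P² = 1555200/7
sum k=0..0:
  [0] +1/4320 = 1/4320
S = 1/4320
C² = P²·S² = 1/84 ; C = +0.109109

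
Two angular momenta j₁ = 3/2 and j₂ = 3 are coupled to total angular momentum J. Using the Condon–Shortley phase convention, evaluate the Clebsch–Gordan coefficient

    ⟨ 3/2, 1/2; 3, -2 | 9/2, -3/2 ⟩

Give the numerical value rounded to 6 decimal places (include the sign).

+√(3/14) = +0.462910

j₁+j₂−J=0  J+j₁−j₂=3  J−j₁+j₂=6  j₁+j₂+J+1=10
(j₁±m₁, j₂±m₂, J±M) = (2,1,1,5,3,6)
P² = 86400/7
sum k=0..0:
  [0] +1/240 = 1/240
S = 1/240
C² = P²·S² = 3/14 ; C = +0.462910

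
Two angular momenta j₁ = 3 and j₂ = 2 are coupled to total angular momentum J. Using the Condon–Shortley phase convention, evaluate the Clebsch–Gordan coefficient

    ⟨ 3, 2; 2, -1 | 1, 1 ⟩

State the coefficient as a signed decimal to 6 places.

triangle: 4!*2!*0!/7! = 48/5040
(j±m)!: 5!*1!*1!*3!*2!*0! = 1440
prefactor² = (2J+1)*Δ*N² = 288/7
  k=1: −1/(1!*3!*0!*0!*2!*0!) = -1/12
Σ = -1/12  ⇒  CG² = 288/7*(-1/12)² = 2/7
CG = −√(2/7) = -0.534522

-0.534522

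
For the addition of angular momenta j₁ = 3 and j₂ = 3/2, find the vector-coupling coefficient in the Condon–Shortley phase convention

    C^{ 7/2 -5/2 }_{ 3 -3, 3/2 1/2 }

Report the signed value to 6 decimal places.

-0.617213

j₁+j₂−J=1  J+j₁−j₂=5  J−j₁+j₂=2  j₁+j₂+J+1=9
(j₁±m₁, j₂±m₂, J±M) = (0,6,2,1,1,6)
P² = 38400/7
sum k=1..1:
  [1] −1/120 = -1/120
S = -1/120
C² = P²·S² = 8/21 ; C = -0.617213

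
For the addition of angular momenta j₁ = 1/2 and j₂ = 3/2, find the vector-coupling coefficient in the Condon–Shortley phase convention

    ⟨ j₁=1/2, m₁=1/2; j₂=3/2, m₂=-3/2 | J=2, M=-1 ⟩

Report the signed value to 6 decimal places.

j₁+j₂−J=0  J+j₁−j₂=1  J−j₁+j₂=3  j₁+j₂+J+1=5
(j₁±m₁, j₂±m₂, J±M) = (1,0,0,3,1,3)
P² = 9
sum k=0..0:
  [0] +1/6 = 1/6
S = 1/6
C² = P²·S² = 1/4 ; C = +0.500000

+√(1/4) = +0.500000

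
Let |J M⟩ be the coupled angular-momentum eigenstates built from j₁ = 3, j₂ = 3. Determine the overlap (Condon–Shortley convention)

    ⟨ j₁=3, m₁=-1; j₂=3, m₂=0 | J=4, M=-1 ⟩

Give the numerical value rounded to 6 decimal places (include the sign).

√[9·2!4!4!/11! · 2!4!3!3!3!5!] = √(124416/385)
  +(−1)^0/∏(0,2,4,3,0,1)! = 1/288  (running 1/288)
  +(−1)^1/∏(1,1,3,2,1,2)! = -1/24  (running -11/288)
  +(−1)^2/∏(2,0,2,1,2,3)! = 1/48  (running -5/288)
⟨..|..⟩ = √(124416/385)·(-5/288) = -0.312094

-0.312094  (= −√(15/154))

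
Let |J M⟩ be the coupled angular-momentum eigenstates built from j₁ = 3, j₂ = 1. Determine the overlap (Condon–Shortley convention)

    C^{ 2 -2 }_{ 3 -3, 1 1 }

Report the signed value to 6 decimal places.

j₁+j₂−J=2  J+j₁−j₂=4  J−j₁+j₂=0  j₁+j₂+J+1=7
(j₁±m₁, j₂±m₂, J±M) = (0,6,2,0,0,4)
P² = 11520/7
sum k=2..2:
  [2] +1/48 = 1/48
S = 1/48
C² = P²·S² = 5/7 ; C = +0.845154

+0.845154  (= +√(5/7))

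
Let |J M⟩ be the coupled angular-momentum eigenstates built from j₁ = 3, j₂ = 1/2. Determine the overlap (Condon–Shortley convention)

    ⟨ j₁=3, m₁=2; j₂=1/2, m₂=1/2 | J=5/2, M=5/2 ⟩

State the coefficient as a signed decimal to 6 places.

j₁+j₂−J=1  J+j₁−j₂=5  J−j₁+j₂=0  j₁+j₂+J+1=7
(j₁±m₁, j₂±m₂, J±M) = (5,1,1,0,5,0)
P² = 14400/7
sum k=1..1:
  [1] −1/120 = -1/120
S = -1/120
C² = P²·S² = 1/7 ; C = -0.377964

-0.377964  (= −√(1/7))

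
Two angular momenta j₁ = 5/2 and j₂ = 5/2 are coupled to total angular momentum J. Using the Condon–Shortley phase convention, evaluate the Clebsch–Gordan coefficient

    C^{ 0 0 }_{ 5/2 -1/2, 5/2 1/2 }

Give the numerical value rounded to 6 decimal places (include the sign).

−√(1/6) = -0.408248

triangle: 5!·0!·0!/6! = 120/720
(j±m)!: 2!·3!·3!·2!·0!·0! = 144
prefactor² = (2J+1)·Δ·N² = 24
  k=3: −1/(3!·2!·0!·0!·0!·0!) = -1/12
Σ = -1/12  ⇒  CG² = 24·(-1/12)² = 1/6
CG = −√(1/6) = -0.408248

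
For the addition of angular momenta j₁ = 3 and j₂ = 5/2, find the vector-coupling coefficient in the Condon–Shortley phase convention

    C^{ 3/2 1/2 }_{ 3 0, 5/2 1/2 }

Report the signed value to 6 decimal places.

+0.338062  (= +√(4/35))

triangle: 4!*2!*1!/8! = 48/40320
(j±m)!: 3!*3!*3!*2!*2!*1! = 864
prefactor² = (2J+1)*Δ*N² = 144/35
  k=2: +1/(2!*2!*1!*1!*1!*0!) = 1/4
  k=3: −1/(3!*1!*0!*0!*2!*1!) = -1/12
Σ = 1/6  ⇒  CG² = 144/35*1/6² = 4/35
CG = +√(4/35) = +0.338062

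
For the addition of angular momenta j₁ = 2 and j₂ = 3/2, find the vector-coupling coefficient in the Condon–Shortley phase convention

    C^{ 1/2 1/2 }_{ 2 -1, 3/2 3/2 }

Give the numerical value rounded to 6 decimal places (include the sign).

√[2·3!1!0!/5! · 1!3!3!0!1!0!] = √(18/5)
  +(−1)^3/∏(3,0,0,0,1,0)! = -1/6  (running -1/6)
⟨..|..⟩ = √(18/5)·(-1/6) = -0.316228

−√(1/10) ≈ -0.316228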